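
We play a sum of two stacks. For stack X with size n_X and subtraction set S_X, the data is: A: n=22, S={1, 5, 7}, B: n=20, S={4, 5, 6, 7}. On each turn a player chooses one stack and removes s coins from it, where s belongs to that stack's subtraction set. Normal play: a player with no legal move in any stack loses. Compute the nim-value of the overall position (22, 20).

2

Stack A, S = {1, 5, 7}:
G(0) = 0
G(1) = mex{0} = 1
G(2) = mex{1} = 0
G(3) = mex{0} = 1
G(4) = mex{1} = 0
G(5) = mex{0,0} = 1
G(6) = mex{1,1} = 0
G(7) = mex{0,0,0} = 1
G(8) = mex{1,1,1} = 0
G(9) = mex{0,0,0} = 1
G(10) = mex{1,1,1} = 0
G(11) = mex{0,0,0} = 1
G(12) = mex{1,1,1} = 0
G(13) = mex{0,0,0} = 1
G(14) = mex{1,1,1} = 0
G(15) = mex{0,0,0} = 1
G(16) = mex{1,1,1} = 0
G(17) = mex{0,0,0} = 1
G(18) = mex{1,1,1} = 0
G(19) = mex{0,0,0} = 1
G(20) = mex{1,1,1} = 0
G(21) = mex{0,0,0} = 1
G(22) = mex{1,1,1} = 0
G_A(22) = 0.
Stack B, S = {4, 5, 6, 7}:
n :  0  1  2  3  4  5  6  7  8  9 10 11 12 13 14 15 16 17 18 19 20
G :  0  0  0  0  1  1  1  1  2  2  2  0  0  0  0  1  1  1  1  2  2
G_B(20) = 2.
Combined Grundy value = 0 ⊕ 2 = 2.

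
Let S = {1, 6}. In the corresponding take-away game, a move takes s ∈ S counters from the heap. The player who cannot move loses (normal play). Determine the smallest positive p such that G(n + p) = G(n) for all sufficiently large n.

G(0) = 0
G(1) = mex{0} = 1
G(2) = mex{1} = 0
G(3) = mex{0} = 1
G(4) = mex{1} = 0
G(5) = mex{0} = 1
G(6) = mex{1,0} = 2
G(7) = mex{2,1} = 0
G(8) = mex{0,0} = 1
G(9) = mex{1,1} = 0
G(10) = mex{0,0} = 1
G(11) = mex{1,1} = 0
G(12) = mex{0,2} = 1
G(13) = mex{1,0} = 2
G(14) = mex{2,1} = 0
G(15) = mex{0,0} = 1
G(n+7) = G(n) holds for n = 0,…,5 (a full window of length max(S) = 6), so the sequence is purely periodic with period 7.

7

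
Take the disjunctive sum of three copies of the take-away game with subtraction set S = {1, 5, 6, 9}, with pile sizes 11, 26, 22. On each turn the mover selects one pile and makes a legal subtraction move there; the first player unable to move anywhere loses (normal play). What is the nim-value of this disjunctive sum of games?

1

All piles use S = {1, 5, 6, 9}:
G(0) = 0
G(1) = mex{0} = 1
G(2) = mex{1} = 0
G(3) = mex{0} = 1
G(4) = mex{1} = 0
G(5) = mex{0,0} = 1
G(6) = mex{1,1,0} = 2
G(7) = mex{2,0,1} = 3
G(8) = mex{3,1,0} = 2
G(9) = mex{2,0,1,0} = 3
G(10) = mex{3,1,0,1} = 2
G(11) = mex{2,2,1,0} = 3
G(12) = mex{3,3,2,1} = 0
G(13) = mex{0,2,3,0} = 1
G(14) = mex{1,3,2,1} = 0
G(15) = mex{0,2,3,2} = 1
G(16) = mex{1,3,2,3} = 0
G(17) = mex{0,0,3,2} = 1
G(18) = mex{1,1,0,3} = 2
G(19) = mex{2,0,1,2} = 3
G(20) = mex{3,1,0,3} = 2
G(21) = mex{2,0,1,0} = 3
G(22) = mex{3,1,0,1} = 2
G(23) = mex{2,2,1,0} = 3
G(24) = mex{3,3,2,1} = 0
G(25) = mex{0,2,3,0} = 1
G(26) = mex{1,3,2,1} = 0
Pile A: G(11) = 3.
Pile B: G(26) = 0.
Pile C: G(22) = 2.
Combined Grundy value = 3 ⊕ 0 ⊕ 2 = 1.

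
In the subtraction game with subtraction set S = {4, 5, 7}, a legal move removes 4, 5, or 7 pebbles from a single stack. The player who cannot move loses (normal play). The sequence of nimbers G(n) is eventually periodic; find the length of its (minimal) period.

11

n :  0  1  2  3  4  5  6  7  8  9 10 11 12 13 14 15 16 17 18 19 20 21 22 23
G :  0  0  0  0  1  1  1  1  2  2  2  0  0  0  0  1  1  1  1  2  2  2  0  0
G(n+11) = G(n) holds for n = 0,…,6 (a full window of length max(S) = 7), so the sequence is purely periodic with period 11.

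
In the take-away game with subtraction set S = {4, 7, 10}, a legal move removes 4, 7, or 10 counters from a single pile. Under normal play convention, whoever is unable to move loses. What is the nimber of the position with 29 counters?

0

n :  0  1  2  3  4  5  6  7  8  9 10 11 12 13 14 15 16 17 18 19 20 21 22 23 24 25 26 27 28 29
G :  0  0  0  0  1  1  1  1  2  2  2  2  3  3  0  0  0  0  1  1  1  1  2  2  2  2  3  3  0  0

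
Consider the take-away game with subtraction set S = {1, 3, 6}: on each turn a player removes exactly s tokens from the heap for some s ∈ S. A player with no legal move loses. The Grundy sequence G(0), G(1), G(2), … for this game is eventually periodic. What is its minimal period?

n :  0  1  2  3  4  5  6  7  8  9 10 11 12 13 14 15 16 17 18 19
G :  0  1  0  1  0  1  2  3  2  0  1  0  1  0  1  2  3  2  0  1
G(n+9) = G(n) holds for n = 0,…,5 (a full window of length max(S) = 6), so the sequence is purely periodic with period 9.

9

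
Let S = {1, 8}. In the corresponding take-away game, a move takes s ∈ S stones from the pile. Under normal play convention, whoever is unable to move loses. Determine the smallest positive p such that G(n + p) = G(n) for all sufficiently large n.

G(0) = 0
G(1) = mex{0} = 1
G(2) = mex{1} = 0
G(3) = mex{0} = 1
G(4) = mex{1} = 0
G(5) = mex{0} = 1
G(6) = mex{1} = 0
G(7) = mex{0} = 1
G(8) = mex{1,0} = 2
G(9) = mex{2,1} = 0
G(10) = mex{0,0} = 1
G(11) = mex{1,1} = 0
G(12) = mex{0,0} = 1
G(13) = mex{1,1} = 0
G(14) = mex{0,0} = 1
G(15) = mex{1,1} = 0
G(16) = mex{0,2} = 1
G(17) = mex{1,0} = 2
G(18) = mex{2,1} = 0
G(19) = mex{0,0} = 1
G(n+9) = G(n) holds for n = 0,…,7 (a full window of length max(S) = 8), so the sequence is purely periodic with period 9.

9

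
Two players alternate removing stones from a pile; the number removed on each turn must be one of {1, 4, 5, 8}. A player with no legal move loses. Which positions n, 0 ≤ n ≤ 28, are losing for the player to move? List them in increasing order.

0, 2, 9, 11, 18, 20, 27

G(0) = 0
G(1) = mex{0} = 1
G(2) = mex{1} = 0
G(3) = mex{0} = 1
G(4) = mex{1,0} = 2
G(5) = mex{2,1,0} = 3
G(6) = mex{3,0,1} = 2
G(7) = mex{2,1,0} = 3
G(8) = mex{3,2,1,0} = 4
G(9) = mex{4,3,2,1} = 0
G(10) = mex{0,2,3,0} = 1
G(11) = mex{1,3,2,1} = 0
G(12) = mex{0,4,3,2} = 1
G(13) = mex{1,0,4,3} = 2
G(14) = mex{2,1,0,2} = 3
G(15) = mex{3,0,1,3} = 2
G(16) = mex{2,1,0,4} = 3
G(17) = mex{3,2,1,0} = 4
G(18) = mex{4,3,2,1} = 0
G(19) = mex{0,2,3,0} = 1
G(20) = mex{1,3,2,1} = 0
G(21) = mex{0,4,3,2} = 1
G(22) = mex{1,0,4,3} = 2
G(23) = mex{2,1,0,2} = 3
G(24) = mex{3,0,1,3} = 2
G(25) = mex{2,1,0,4} = 3
G(26) = mex{3,2,1,0} = 4
G(27) = mex{4,3,2,1} = 0
G(28) = mex{0,2,3,0} = 1
P-positions are exactly the n with G(n) = 0.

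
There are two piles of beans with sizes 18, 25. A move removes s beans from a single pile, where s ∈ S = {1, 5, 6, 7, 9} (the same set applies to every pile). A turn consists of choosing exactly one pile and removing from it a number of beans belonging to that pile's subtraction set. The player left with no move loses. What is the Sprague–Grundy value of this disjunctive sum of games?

All piles use S = {1, 5, 6, 7, 9}:
G(0) = 0
G(1) = mex{0} = 1
G(2) = mex{1} = 0
G(3) = mex{0} = 1
G(4) = mex{1} = 0
G(5) = mex{0,0} = 1
G(6) = mex{1,1,0} = 2
G(7) = mex{2,0,1,0} = 3
G(8) = mex{3,1,0,1} = 2
G(9) = mex{2,0,1,0,0} = 3
G(10) = mex{3,1,0,1,1} = 2
G(11) = mex{2,2,1,0,0} = 3
G(12) = mex{3,3,2,1,1} = 0
G(13) = mex{0,2,3,2,0} = 1
G(14) = mex{1,3,2,3,1} = 0
G(15) = mex{0,2,3,2,2} = 1
G(16) = mex{1,3,2,3,3} = 0
G(17) = mex{0,0,3,2,2} = 1
G(18) = mex{1,1,0,3,3} = 2
G(19) = mex{2,0,1,0,2} = 3
G(20) = mex{3,1,0,1,3} = 2
G(21) = mex{2,0,1,0,0} = 3
G(22) = mex{3,1,0,1,1} = 2
G(23) = mex{2,2,1,0,0} = 3
G(24) = mex{3,3,2,1,1} = 0
G(25) = mex{0,2,3,2,0} = 1
Pile A: G(18) = 2.
Pile B: G(25) = 1.
Combined Grundy value = 2 ⊕ 1 = 3.

3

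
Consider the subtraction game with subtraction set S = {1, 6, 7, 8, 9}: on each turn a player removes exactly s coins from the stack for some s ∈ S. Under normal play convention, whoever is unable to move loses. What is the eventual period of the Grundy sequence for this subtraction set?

14

G(0) = 0
G(1) = mex{0} = 1
G(2) = mex{1} = 0
G(3) = mex{0} = 1
G(4) = mex{1} = 0
G(5) = mex{0} = 1
G(6) = mex{1,0} = 2
G(7) = mex{2,1,0} = 3
G(8) = mex{3,0,1,0} = 2
G(9) = mex{2,1,0,1,0} = 3
G(10) = mex{3,0,1,0,1} = 2
G(11) = mex{2,1,0,1,0} = 3
G(12) = mex{3,2,1,0,1} = 4
G(13) = mex{4,3,2,1,0} = 5
G(14) = mex{5,2,3,2,1} = 0
G(15) = mex{0,3,2,3,2} = 1
G(16) = mex{1,2,3,2,3} = 0
G(17) = mex{0,3,2,3,2} = 1
G(18) = mex{1,4,3,2,3} = 0
G(19) = mex{0,5,4,3,2} = 1
G(20) = mex{1,0,5,4,3} = 2
G(21) = mex{2,1,0,5,4} = 3
G(22) = mex{3,0,1,0,5} = 2
G(23) = mex{2,1,0,1,0} = 3
G(24) = mex{3,0,1,0,1} = 2
G(25) = mex{2,1,0,1,0} = 3
G(26) = mex{3,2,1,0,1} = 4
G(27) = mex{4,3,2,1,0} = 5
G(28) = mex{5,2,3,2,1} = 0
G(29) = mex{0,3,2,3,2} = 1
G(n+14) = G(n) holds for n = 0,…,8 (a full window of length max(S) = 9), so the sequence is purely periodic with period 14.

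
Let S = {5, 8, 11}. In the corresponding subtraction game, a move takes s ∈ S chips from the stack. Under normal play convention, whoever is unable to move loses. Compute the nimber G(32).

G(0) = 0
G(1) = mex{} = 0
G(2) = mex{} = 0
G(3) = mex{} = 0
G(4) = mex{} = 0
G(5) = mex{0} = 1
G(6) = mex{0} = 1
G(7) = mex{0} = 1
G(8) = mex{0,0} = 1
G(9) = mex{0,0} = 1
G(10) = mex{1,0} = 2
G(11) = mex{1,0,0} = 2
G(12) = mex{1,0,0} = 2
G(13) = mex{1,1,0} = 2
G(14) = mex{1,1,0} = 2
G(15) = mex{2,1,0} = 3
G(16) = mex{2,1,1} = 0
G(17) = mex{2,1,1} = 0
G(18) = mex{2,2,1} = 0
G(19) = mex{2,2,1} = 0
G(20) = mex{3,2,1} = 0
G(21) = mex{0,2,2} = 1
G(22) = mex{0,2,2} = 1
G(23) = mex{0,3,2} = 1
G(24) = mex{0,0,2} = 1
G(25) = mex{0,0,2} = 1
G(26) = mex{1,0,3} = 2
G(27) = mex{1,0,0} = 2
G(28) = mex{1,0,0} = 2
G(29) = mex{1,1,0} = 2
G(30) = mex{1,1,0} = 2
G(31) = mex{2,1,0} = 3
G(32) = mex{2,1,1} = 0

0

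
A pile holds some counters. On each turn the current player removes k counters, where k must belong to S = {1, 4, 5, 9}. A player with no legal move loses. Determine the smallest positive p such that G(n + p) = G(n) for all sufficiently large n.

G(0) = 0
G(1) = mex{0} = 1
G(2) = mex{1} = 0
G(3) = mex{0} = 1
G(4) = mex{1,0} = 2
G(5) = mex{2,1,0} = 3
G(6) = mex{3,0,1} = 2
G(7) = mex{2,1,0} = 3
G(8) = mex{3,2,1} = 0
G(9) = mex{0,3,2,0} = 1
G(10) = mex{1,2,3,1} = 0
G(11) = mex{0,3,2,0} = 1
G(12) = mex{1,0,3,1} = 2
G(13) = mex{2,1,0,2} = 3
G(14) = mex{3,0,1,3} = 2
G(15) = mex{2,1,0,2} = 3
G(16) = mex{3,2,1,3} = 0
G(17) = mex{0,3,2,0} = 1
G(18) = mex{1,2,3,1} = 0
G(n+8) = G(n) holds for n = 0,…,8 (a full window of length max(S) = 9), so the sequence is purely periodic with period 8.

8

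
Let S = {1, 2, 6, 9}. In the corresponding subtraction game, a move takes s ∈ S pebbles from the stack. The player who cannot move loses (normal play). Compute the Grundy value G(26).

G(0) = 0
G(1) = mex{0} = 1
G(2) = mex{1,0} = 2
G(3) = mex{2,1} = 0
G(4) = mex{0,2} = 1
G(5) = mex{1,0} = 2
G(6) = mex{2,1,0} = 3
G(7) = mex{3,2,1} = 0
G(8) = mex{0,3,2} = 1
G(9) = mex{1,0,0,0} = 2
G(10) = mex{2,1,1,1} = 0
G(11) = mex{0,2,2,2} = 1
G(12) = mex{1,0,3,0} = 2
G(13) = mex{2,1,0,1} = 3
G(14) = mex{3,2,1,2} = 0
G(15) = mex{0,3,2,3} = 1
G(16) = mex{1,0,0,0} = 2
G(17) = mex{2,1,1,1} = 0
G(18) = mex{0,2,2,2} = 1
G(19) = mex{1,0,3,0} = 2
G(20) = mex{2,1,0,1} = 3
G(21) = mex{3,2,1,2} = 0
G(22) = mex{0,3,2,3} = 1
G(23) = mex{1,0,0,0} = 2
G(24) = mex{2,1,1,1} = 0
G(25) = mex{0,2,2,2} = 1
G(26) = mex{1,0,3,0} = 2

2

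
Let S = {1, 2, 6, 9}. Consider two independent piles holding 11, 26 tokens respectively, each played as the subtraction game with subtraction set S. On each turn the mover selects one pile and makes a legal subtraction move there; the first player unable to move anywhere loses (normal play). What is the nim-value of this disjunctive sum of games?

All piles use S = {1, 2, 6, 9}:
G(0) = 0
G(1) = mex{0} = 1
G(2) = mex{1,0} = 2
G(3) = mex{2,1} = 0
G(4) = mex{0,2} = 1
G(5) = mex{1,0} = 2
G(6) = mex{2,1,0} = 3
G(7) = mex{3,2,1} = 0
G(8) = mex{0,3,2} = 1
G(9) = mex{1,0,0,0} = 2
G(10) = mex{2,1,1,1} = 0
G(11) = mex{0,2,2,2} = 1
G(12) = mex{1,0,3,0} = 2
G(13) = mex{2,1,0,1} = 3
G(14) = mex{3,2,1,2} = 0
G(15) = mex{0,3,2,3} = 1
G(16) = mex{1,0,0,0} = 2
G(17) = mex{2,1,1,1} = 0
G(18) = mex{0,2,2,2} = 1
G(19) = mex{1,0,3,0} = 2
G(20) = mex{2,1,0,1} = 3
G(21) = mex{3,2,1,2} = 0
G(22) = mex{0,3,2,3} = 1
G(23) = mex{1,0,0,0} = 2
G(24) = mex{2,1,1,1} = 0
G(25) = mex{0,2,2,2} = 1
G(26) = mex{1,0,3,0} = 2
Pile A: G(11) = 1.
Pile B: G(26) = 2.
Combined Grundy value = 1 ⊕ 2 = 3.

3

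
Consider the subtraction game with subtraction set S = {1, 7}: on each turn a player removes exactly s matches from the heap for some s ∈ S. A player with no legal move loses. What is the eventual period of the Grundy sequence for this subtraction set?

G(0) = 0
G(1) = mex{0} = 1
G(2) = mex{1} = 0
G(3) = mex{0} = 1
G(4) = mex{1} = 0
G(5) = mex{0} = 1
G(6) = mex{1} = 0
G(7) = mex{0,0} = 1
G(8) = mex{1,1} = 0
G(9) = mex{0,0} = 1
G(10) = mex{1,1} = 0
G(11) = mex{0,0} = 1
G(12) = mex{1,1} = 0
G(13) = mex{0,0} = 1
G(14) = mex{1,1} = 0
G(n+2) = G(n) holds for n = 0,…,6 (a full window of length max(S) = 7), so the sequence is purely periodic with period 2.

2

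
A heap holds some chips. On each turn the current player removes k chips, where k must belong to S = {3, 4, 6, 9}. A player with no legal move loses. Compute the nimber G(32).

2

G(0) = 0
G(1) = mex{} = 0
G(2) = mex{} = 0
G(3) = mex{0} = 1
G(4) = mex{0,0} = 1
G(5) = mex{0,0} = 1
G(6) = mex{1,0,0} = 2
G(7) = mex{1,1,0} = 2
G(8) = mex{1,1,0} = 2
G(9) = mex{2,1,1,0} = 3
G(10) = mex{2,2,1,0} = 3
G(11) = mex{2,2,1,0} = 3
G(12) = mex{3,2,2,1} = 0
G(13) = mex{3,3,2,1} = 0
G(14) = mex{3,3,2,1} = 0
G(15) = mex{0,3,3,2} = 1
G(16) = mex{0,0,3,2} = 1
G(17) = mex{0,0,3,2} = 1
G(18) = mex{1,0,0,3} = 2
G(19) = mex{1,1,0,3} = 2
G(20) = mex{1,1,0,3} = 2
G(21) = mex{2,1,1,0} = 3
G(22) = mex{2,2,1,0} = 3
G(23) = mex{2,2,1,0} = 3
G(24) = mex{3,2,2,1} = 0
G(25) = mex{3,3,2,1} = 0
G(26) = mex{3,3,2,1} = 0
G(27) = mex{0,3,3,2} = 1
G(28) = mex{0,0,3,2} = 1
G(29) = mex{0,0,3,2} = 1
G(30) = mex{1,0,0,3} = 2
G(31) = mex{1,1,0,3} = 2
G(32) = mex{1,1,0,3} = 2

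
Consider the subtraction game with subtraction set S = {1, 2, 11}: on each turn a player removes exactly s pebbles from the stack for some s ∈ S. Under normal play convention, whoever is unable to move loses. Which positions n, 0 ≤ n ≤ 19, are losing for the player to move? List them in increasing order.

0, 3, 6, 9, 12, 15, 18

G(0) = 0
G(1) = mex{0} = 1
G(2) = mex{1,0} = 2
G(3) = mex{2,1} = 0
G(4) = mex{0,2} = 1
G(5) = mex{1,0} = 2
G(6) = mex{2,1} = 0
G(7) = mex{0,2} = 1
G(8) = mex{1,0} = 2
G(9) = mex{2,1} = 0
G(10) = mex{0,2} = 1
G(11) = mex{1,0,0} = 2
G(12) = mex{2,1,1} = 0
G(13) = mex{0,2,2} = 1
G(14) = mex{1,0,0} = 2
G(15) = mex{2,1,1} = 0
G(16) = mex{0,2,2} = 1
G(17) = mex{1,0,0} = 2
G(18) = mex{2,1,1} = 0
G(19) = mex{0,2,2} = 1
P-positions are exactly the n with G(n) = 0.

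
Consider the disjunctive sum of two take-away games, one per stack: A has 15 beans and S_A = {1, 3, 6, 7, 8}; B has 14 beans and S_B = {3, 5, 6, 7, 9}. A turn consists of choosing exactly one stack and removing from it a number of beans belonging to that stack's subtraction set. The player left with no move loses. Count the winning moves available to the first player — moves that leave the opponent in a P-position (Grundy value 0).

0

Stack A, S = {1, 3, 6, 7, 8}:
n :  0  1  2  3  4  5  6  7  8  9 10 11 12 13 14 15
G :  0  1  0  1  0  1  2  3  2  3  2  3  4  0  1  0
G_A(15) = 0.
Stack B, S = {3, 5, 6, 7, 9}:
n :  0  1  2  3  4  5  6  7  8  9 10 11 12 13 14
G :  0  0  0  1  1  1  2  2  2  3  3  3  0  0  0
G_B(14) = 0.
Combined Grundy value = 0 ⊕ 0 = 0.
A winning move leaves total XOR = 0, i.e. changes one component's Grundy value g to g ⊕ X where X is the current total.
Stack A: target g' = 0⊕0 = 0, but every legal move changes the Grundy value (mex property), so 0 moves.
Stack B: target g' = 0⊕0 = 0, but every legal move changes the Grundy value (mex property), so 0 moves.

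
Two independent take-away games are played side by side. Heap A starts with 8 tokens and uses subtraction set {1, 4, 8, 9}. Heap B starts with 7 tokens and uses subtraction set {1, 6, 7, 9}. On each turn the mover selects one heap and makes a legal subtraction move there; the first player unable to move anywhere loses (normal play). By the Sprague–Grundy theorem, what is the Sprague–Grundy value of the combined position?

2

Heap A, S = {1, 4, 8, 9}:
n : 0 1 2 3 4 5 6 7 8
G : 0 1 0 1 2 0 1 0 1
G_A(8) = 1.
Heap B, S = {1, 6, 7, 9}:
G(0) = 0
G(1) = mex{0} = 1
G(2) = mex{1} = 0
G(3) = mex{0} = 1
G(4) = mex{1} = 0
G(5) = mex{0} = 1
G(6) = mex{1,0} = 2
G(7) = mex{2,1,0} = 3
G_B(7) = 3.
Combined Grundy value = 1 ⊕ 3 = 2.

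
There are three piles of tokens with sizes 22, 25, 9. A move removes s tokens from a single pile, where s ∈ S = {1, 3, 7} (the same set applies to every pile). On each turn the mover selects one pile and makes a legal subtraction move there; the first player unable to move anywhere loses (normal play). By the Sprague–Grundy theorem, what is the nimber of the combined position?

0

All piles use S = {1, 3, 7}:
G(0) = 0
G(1) = mex{0} = 1
G(2) = mex{1} = 0
G(3) = mex{0,0} = 1
G(4) = mex{1,1} = 0
G(5) = mex{0,0} = 1
G(6) = mex{1,1} = 0
G(7) = mex{0,0,0} = 1
G(8) = mex{1,1,1} = 0
G(9) = mex{0,0,0} = 1
G(10) = mex{1,1,1} = 0
G(11) = mex{0,0,0} = 1
G(12) = mex{1,1,1} = 0
G(13) = mex{0,0,0} = 1
G(14) = mex{1,1,1} = 0
G(15) = mex{0,0,0} = 1
G(16) = mex{1,1,1} = 0
G(17) = mex{0,0,0} = 1
G(18) = mex{1,1,1} = 0
G(19) = mex{0,0,0} = 1
G(20) = mex{1,1,1} = 0
G(21) = mex{0,0,0} = 1
G(22) = mex{1,1,1} = 0
G(23) = mex{0,0,0} = 1
G(24) = mex{1,1,1} = 0
G(25) = mex{0,0,0} = 1
Pile A: G(22) = 0.
Pile B: G(25) = 1.
Pile C: G(9) = 1.
Combined Grundy value = 0 ⊕ 1 ⊕ 1 = 0.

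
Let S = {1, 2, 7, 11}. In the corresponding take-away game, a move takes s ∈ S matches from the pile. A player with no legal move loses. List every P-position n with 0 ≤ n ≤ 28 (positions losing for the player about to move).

G(0) = 0
G(1) = mex{0} = 1
G(2) = mex{1,0} = 2
G(3) = mex{2,1} = 0
G(4) = mex{0,2} = 1
G(5) = mex{1,0} = 2
G(6) = mex{2,1} = 0
G(7) = mex{0,2,0} = 1
G(8) = mex{1,0,1} = 2
G(9) = mex{2,1,2} = 0
G(10) = mex{0,2,0} = 1
G(11) = mex{1,0,1,0} = 2
G(12) = mex{2,1,2,1} = 0
G(13) = mex{0,2,0,2} = 1
G(14) = mex{1,0,1,0} = 2
G(15) = mex{2,1,2,1} = 0
G(16) = mex{0,2,0,2} = 1
G(17) = mex{1,0,1,0} = 2
G(18) = mex{2,1,2,1} = 0
G(19) = mex{0,2,0,2} = 1
G(20) = mex{1,0,1,0} = 2
G(21) = mex{2,1,2,1} = 0
G(22) = mex{0,2,0,2} = 1
G(23) = mex{1,0,1,0} = 2
G(24) = mex{2,1,2,1} = 0
G(25) = mex{0,2,0,2} = 1
G(26) = mex{1,0,1,0} = 2
G(27) = mex{2,1,2,1} = 0
G(28) = mex{0,2,0,2} = 1
P-positions are exactly the n with G(n) = 0.

0, 3, 6, 9, 12, 15, 18, 21, 24, 27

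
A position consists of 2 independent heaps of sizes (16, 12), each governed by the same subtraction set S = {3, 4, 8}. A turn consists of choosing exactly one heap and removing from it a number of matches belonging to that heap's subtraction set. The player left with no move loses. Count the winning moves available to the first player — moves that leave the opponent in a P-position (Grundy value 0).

3

All heaps use S = {3, 4, 8}:
G(0) = 0
G(1) = mex{} = 0
G(2) = mex{} = 0
G(3) = mex{0} = 1
G(4) = mex{0,0} = 1
G(5) = mex{0,0} = 1
G(6) = mex{1,0} = 2
G(7) = mex{1,1} = 0
G(8) = mex{1,1,0} = 2
G(9) = mex{2,1,0} = 3
G(10) = mex{0,2,0} = 1
G(11) = mex{2,0,1} = 3
G(12) = mex{3,2,1} = 0
G(13) = mex{1,3,1} = 0
G(14) = mex{3,1,2} = 0
G(15) = mex{0,3,0} = 1
G(16) = mex{0,0,2} = 1
Heap A: G(16) = 1.
Heap B: G(12) = 0.
Combined Grundy value = 1 ⊕ 0 = 1.
A winning move leaves total XOR = 0, i.e. changes one component's Grundy value g to g ⊕ X where X is the current total.
Heap A: need g' = 1⊕1 = 0. Options: 16−3→G=0, 16−4→G=0, 16−8→G=2. Hits: 2.
Heap B: need g' = 0⊕1 = 1. Options: 12−3→G=3, 12−4→G=2, 12−8→G=1. Hits: 1.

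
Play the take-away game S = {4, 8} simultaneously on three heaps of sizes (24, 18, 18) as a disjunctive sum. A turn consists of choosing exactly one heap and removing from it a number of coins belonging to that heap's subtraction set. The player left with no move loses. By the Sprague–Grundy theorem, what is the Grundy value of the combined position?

0

All heaps use S = {4, 8}:
G(0) = 0
G(1) = mex{} = 0
G(2) = mex{} = 0
G(3) = mex{} = 0
G(4) = mex{0} = 1
G(5) = mex{0} = 1
G(6) = mex{0} = 1
G(7) = mex{0} = 1
G(8) = mex{1,0} = 2
G(9) = mex{1,0} = 2
G(10) = mex{1,0} = 2
G(11) = mex{1,0} = 2
G(12) = mex{2,1} = 0
G(13) = mex{2,1} = 0
G(14) = mex{2,1} = 0
G(15) = mex{2,1} = 0
G(16) = mex{0,2} = 1
G(17) = mex{0,2} = 1
G(18) = mex{0,2} = 1
G(19) = mex{0,2} = 1
G(20) = mex{1,0} = 2
G(21) = mex{1,0} = 2
G(22) = mex{1,0} = 2
G(23) = mex{1,0} = 2
G(24) = mex{2,1} = 0
Heap A: G(24) = 0.
Heap B: G(18) = 1.
Heap C: G(18) = 1.
Combined Grundy value = 0 ⊕ 1 ⊕ 1 = 0.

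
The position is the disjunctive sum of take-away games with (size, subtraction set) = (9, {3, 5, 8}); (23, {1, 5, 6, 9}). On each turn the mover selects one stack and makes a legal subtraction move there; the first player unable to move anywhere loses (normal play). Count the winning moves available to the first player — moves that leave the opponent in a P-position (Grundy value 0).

0

Stack A, S = {3, 5, 8}:
n : 0 1 2 3 4 5 6 7 8 9
G : 0 0 0 1 1 1 2 2 2 3
G_A(9) = 3.
Stack B, S = {1, 5, 6, 9}:
n :  0  1  2  3  4  5  6  7  8  9 10 11 12 13 14 15 16 17 18 19 20 21 22 23
G :  0  1  0  1  0  1  2  3  2  3  2  3  0  1  0  1  0  1  2  3  2  3  2  3
G_B(23) = 3.
Combined Grundy value = 3 ⊕ 3 = 0.
A winning move leaves total XOR = 0, i.e. changes one component's Grundy value g to g ⊕ X where X is the current total.
Stack A: target g' = 3⊕0 = 3, but every legal move changes the Grundy value (mex property), so 0 moves.
Stack B: target g' = 3⊕0 = 3, but every legal move changes the Grundy value (mex property), so 0 moves.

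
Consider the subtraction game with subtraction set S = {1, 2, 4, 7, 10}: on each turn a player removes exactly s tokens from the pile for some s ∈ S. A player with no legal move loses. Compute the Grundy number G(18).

n :  0  1  2  3  4  5  6  7  8  9 10 11 12 13 14 15 16 17 18
G :  0  1  2  0  1  2  0  1  2  0  1  2  0  1  2  0  1  2  0

0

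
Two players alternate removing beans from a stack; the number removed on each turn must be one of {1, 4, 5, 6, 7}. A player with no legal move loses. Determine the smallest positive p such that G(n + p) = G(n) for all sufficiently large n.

n :  0  1  2  3  4  5  6  7  8  9 10 11 12 13 14 15 16 17 18 19 20 21
G :  0  1  0  1  2  3  2  3  4  5  0  1  0  1  2  3  2  3  4  5  0  1
G(n+10) = G(n) holds for n = 0,…,6 (a full window of length max(S) = 7), so the sequence is purely periodic with period 10.

10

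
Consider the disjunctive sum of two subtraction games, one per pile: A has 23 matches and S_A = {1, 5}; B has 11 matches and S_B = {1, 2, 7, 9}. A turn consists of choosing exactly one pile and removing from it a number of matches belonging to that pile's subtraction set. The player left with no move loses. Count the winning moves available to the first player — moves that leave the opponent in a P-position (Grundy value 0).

Pile A, S = {1, 5}:
n :  0  1  2  3  4  5  6  7  8  9 10 11 12 13 14 15 16 17 18 19 20 21 22 23
G :  0  1  0  1  0  1  0  1  0  1  0  1  0  1  0  1  0  1  0  1  0  1  0  1
G_A(23) = 1.
Pile B, S = {1, 2, 7, 9}:
n :  0  1  2  3  4  5  6  7  8  9 10 11
G :  0  1  2  0  1  2  0  1  2  3  4  0
G_B(11) = 0.
Combined Grundy value = 1 ⊕ 0 = 1.
A winning move leaves total XOR = 0, i.e. changes one component's Grundy value g to g ⊕ X where X is the current total.
Pile A: need g' = 1⊕1 = 0. Options: 23−1→G=0, 23−5→G=0. Hits: 2.
Pile B: need g' = 0⊕1 = 1. Options: 11−1→G=4, 11−2→G=3, 11−7→G=1, 11−9→G=2. Hits: 1.

3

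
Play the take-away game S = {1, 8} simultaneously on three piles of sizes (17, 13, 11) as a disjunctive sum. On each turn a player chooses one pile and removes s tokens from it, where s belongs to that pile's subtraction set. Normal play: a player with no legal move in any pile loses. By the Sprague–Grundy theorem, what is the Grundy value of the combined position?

All piles use S = {1, 8}:
n :  0  1  2  3  4  5  6  7  8  9 10 11 12 13 14 15 16 17
G :  0  1  0  1  0  1  0  1  2  0  1  0  1  0  1  0  1  2
Pile A: G(17) = 2.
Pile B: G(13) = 0.
Pile C: G(11) = 0.
Combined Grundy value = 2 ⊕ 0 ⊕ 0 = 2.

2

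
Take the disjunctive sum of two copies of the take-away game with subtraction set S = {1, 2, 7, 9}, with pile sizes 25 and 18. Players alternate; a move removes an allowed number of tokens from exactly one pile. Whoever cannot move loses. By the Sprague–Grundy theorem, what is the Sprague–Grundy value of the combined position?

All piles use S = {1, 2, 7, 9}:
G(0) = 0
G(1) = mex{0} = 1
G(2) = mex{1,0} = 2
G(3) = mex{2,1} = 0
G(4) = mex{0,2} = 1
G(5) = mex{1,0} = 2
G(6) = mex{2,1} = 0
G(7) = mex{0,2,0} = 1
G(8) = mex{1,0,1} = 2
G(9) = mex{2,1,2,0} = 3
G(10) = mex{3,2,0,1} = 4
G(11) = mex{4,3,1,2} = 0
G(12) = mex{0,4,2,0} = 1
G(13) = mex{1,0,0,1} = 2
G(14) = mex{2,1,1,2} = 0
G(15) = mex{0,2,2,0} = 1
G(16) = mex{1,0,3,1} = 2
G(17) = mex{2,1,4,2} = 0
G(18) = mex{0,2,0,3} = 1
G(19) = mex{1,0,1,4} = 2
G(20) = mex{2,1,2,0} = 3
G(21) = mex{3,2,0,1} = 4
G(22) = mex{4,3,1,2} = 0
G(23) = mex{0,4,2,0} = 1
G(24) = mex{1,0,0,1} = 2
G(25) = mex{2,1,1,2} = 0
Pile A: G(25) = 0.
Pile B: G(18) = 1.
Combined Grundy value = 0 ⊕ 1 = 1.

1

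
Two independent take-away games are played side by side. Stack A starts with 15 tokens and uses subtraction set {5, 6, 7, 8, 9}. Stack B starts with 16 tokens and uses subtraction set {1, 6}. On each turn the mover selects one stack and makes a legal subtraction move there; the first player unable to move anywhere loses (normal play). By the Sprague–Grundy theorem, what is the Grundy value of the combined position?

Stack A, S = {5, 6, 7, 8, 9}:
G(0) = 0
G(1) = mex{} = 0
G(2) = mex{} = 0
G(3) = mex{} = 0
G(4) = mex{} = 0
G(5) = mex{0} = 1
G(6) = mex{0,0} = 1
G(7) = mex{0,0,0} = 1
G(8) = mex{0,0,0,0} = 1
G(9) = mex{0,0,0,0,0} = 1
G(10) = mex{1,0,0,0,0} = 2
G(11) = mex{1,1,0,0,0} = 2
G(12) = mex{1,1,1,0,0} = 2
G(13) = mex{1,1,1,1,0} = 2
G(14) = mex{1,1,1,1,1} = 0
G(15) = mex{2,1,1,1,1} = 0
G_A(15) = 0.
Stack B, S = {1, 6}:
G(0) = 0
G(1) = mex{0} = 1
G(2) = mex{1} = 0
G(3) = mex{0} = 1
G(4) = mex{1} = 0
G(5) = mex{0} = 1
G(6) = mex{1,0} = 2
G(7) = mex{2,1} = 0
G(8) = mex{0,0} = 1
G(9) = mex{1,1} = 0
G(10) = mex{0,0} = 1
G(11) = mex{1,1} = 0
G(12) = mex{0,2} = 1
G(13) = mex{1,0} = 2
G(14) = mex{2,1} = 0
G(15) = mex{0,0} = 1
G(16) = mex{1,1} = 0
G_B(16) = 0.
Combined Grundy value = 0 ⊕ 0 = 0.

0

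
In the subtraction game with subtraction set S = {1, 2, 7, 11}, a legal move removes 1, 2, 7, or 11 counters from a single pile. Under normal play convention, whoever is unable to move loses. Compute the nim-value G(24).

G(0) = 0
G(1) = mex{0} = 1
G(2) = mex{1,0} = 2
G(3) = mex{2,1} = 0
G(4) = mex{0,2} = 1
G(5) = mex{1,0} = 2
G(6) = mex{2,1} = 0
G(7) = mex{0,2,0} = 1
G(8) = mex{1,0,1} = 2
G(9) = mex{2,1,2} = 0
G(10) = mex{0,2,0} = 1
G(11) = mex{1,0,1,0} = 2
G(12) = mex{2,1,2,1} = 0
G(13) = mex{0,2,0,2} = 1
G(14) = mex{1,0,1,0} = 2
G(15) = mex{2,1,2,1} = 0
G(16) = mex{0,2,0,2} = 1
G(17) = mex{1,0,1,0} = 2
G(18) = mex{2,1,2,1} = 0
G(19) = mex{0,2,0,2} = 1
G(20) = mex{1,0,1,0} = 2
G(21) = mex{2,1,2,1} = 0
G(22) = mex{0,2,0,2} = 1
G(23) = mex{1,0,1,0} = 2
G(24) = mex{2,1,2,1} = 0

0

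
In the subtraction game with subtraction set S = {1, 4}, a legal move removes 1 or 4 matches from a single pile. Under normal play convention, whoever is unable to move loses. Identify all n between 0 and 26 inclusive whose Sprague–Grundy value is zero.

n :  0  1  2  3  4  5  6  7  8  9 10 11 12 13 14 15 16 17 18 19 20 21 22 23 24 25 26
G :  0  1  0  1  2  0  1  0  1  2  0  1  0  1  2  0  1  0  1  2  0  1  0  1  2  0  1
P-positions are exactly the n with G(n) = 0.

0, 2, 5, 7, 10, 12, 15, 17, 20, 22, 25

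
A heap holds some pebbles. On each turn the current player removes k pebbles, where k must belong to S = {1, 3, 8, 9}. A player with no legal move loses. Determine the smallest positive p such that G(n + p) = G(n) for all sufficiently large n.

G(0) = 0
G(1) = mex{0} = 1
G(2) = mex{1} = 0
G(3) = mex{0,0} = 1
G(4) = mex{1,1} = 0
G(5) = mex{0,0} = 1
G(6) = mex{1,1} = 0
G(7) = mex{0,0} = 1
G(8) = mex{1,1,0} = 2
G(9) = mex{2,0,1,0} = 3
G(10) = mex{3,1,0,1} = 2
G(11) = mex{2,2,1,0} = 3
G(12) = mex{3,3,0,1} = 2
G(13) = mex{2,2,1,0} = 3
G(14) = mex{3,3,0,1} = 2
G(15) = mex{2,2,1,0} = 3
G(16) = mex{3,3,2,1} = 0
G(17) = mex{0,2,3,2} = 1
G(18) = mex{1,3,2,3} = 0
G(19) = mex{0,0,3,2} = 1
G(20) = mex{1,1,2,3} = 0
G(21) = mex{0,0,3,2} = 1
G(22) = mex{1,1,2,3} = 0
G(23) = mex{0,0,3,2} = 1
G(24) = mex{1,1,0,3} = 2
G(25) = mex{2,0,1,0} = 3
G(26) = mex{3,1,0,1} = 2
G(27) = mex{2,2,1,0} = 3
G(28) = mex{3,3,0,1} = 2
G(29) = mex{2,2,1,0} = 3
G(30) = mex{3,3,0,1} = 2
G(31) = mex{2,2,1,0} = 3
G(32) = mex{3,3,2,1} = 0
G(33) = mex{0,2,3,2} = 1
G(n+16) = G(n) holds for n = 0,…,8 (a full window of length max(S) = 9), so the sequence is purely periodic with period 16.

16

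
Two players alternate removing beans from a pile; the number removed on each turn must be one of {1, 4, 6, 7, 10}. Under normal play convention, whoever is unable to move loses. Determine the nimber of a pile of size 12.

2

n :  0  1  2  3  4  5  6  7  8  9 10 11 12
G :  0  1  0  1  2  0  1  2  3  2  3  4  2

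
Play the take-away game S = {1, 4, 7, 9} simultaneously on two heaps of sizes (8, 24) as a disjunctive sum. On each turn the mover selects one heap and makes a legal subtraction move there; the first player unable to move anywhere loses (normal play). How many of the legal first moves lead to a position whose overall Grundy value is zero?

0

All heaps use S = {1, 4, 7, 9}:
n :  0  1  2  3  4  5  6  7  8  9 10 11 12 13 14 15 16 17 18 19 20 21 22 23 24
G :  0  1  0  1  2  0  1  2  0  1  0  1  2  0  1  2  0  1  0  1  2  0  1  2  0
Heap A: G(8) = 0.
Heap B: G(24) = 0.
Combined Grundy value = 0 ⊕ 0 = 0.
A winning move leaves total XOR = 0, i.e. changes one component's Grundy value g to g ⊕ X where X is the current total.
Heap A: target g' = 0⊕0 = 0, but every legal move changes the Grundy value (mex property), so 0 moves.
Heap B: target g' = 0⊕0 = 0, but every legal move changes the Grundy value (mex property), so 0 moves.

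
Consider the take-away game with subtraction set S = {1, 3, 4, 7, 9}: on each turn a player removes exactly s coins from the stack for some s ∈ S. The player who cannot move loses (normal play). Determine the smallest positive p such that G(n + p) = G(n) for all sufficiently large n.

8

n :  0  1  2  3  4  5  6  7  8  9 10 11 12 13 14 15 16 17 18
G :  0  1  0  1  2  3  2  3  0  1  0  1  2  3  2  3  0  1  0
G(n+8) = G(n) holds for n = 0,…,8 (a full window of length max(S) = 9), so the sequence is purely periodic with period 8.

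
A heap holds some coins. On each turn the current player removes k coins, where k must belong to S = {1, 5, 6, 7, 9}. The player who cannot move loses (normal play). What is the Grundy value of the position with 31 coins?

n :  0  1  2  3  4  5  6  7  8  9 10 11 12 13 14 15 16 17 18 19 20 21 22 23 24 25 26 27 28 29 30 31
G :  0  1  0  1  0  1  2  3  2  3  2  3  0  1  0  1  0  1  2  3  2  3  2  3  0  1  0  1  0  1  2  3

3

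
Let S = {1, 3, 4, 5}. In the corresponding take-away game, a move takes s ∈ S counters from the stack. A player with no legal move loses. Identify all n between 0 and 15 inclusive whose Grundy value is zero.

G(0) = 0
G(1) = mex{0} = 1
G(2) = mex{1} = 0
G(3) = mex{0,0} = 1
G(4) = mex{1,1,0} = 2
G(5) = mex{2,0,1,0} = 3
G(6) = mex{3,1,0,1} = 2
G(7) = mex{2,2,1,0} = 3
G(8) = mex{3,3,2,1} = 0
G(9) = mex{0,2,3,2} = 1
G(10) = mex{1,3,2,3} = 0
G(11) = mex{0,0,3,2} = 1
G(12) = mex{1,1,0,3} = 2
G(13) = mex{2,0,1,0} = 3
G(14) = mex{3,1,0,1} = 2
G(15) = mex{2,2,1,0} = 3
P-positions are exactly the n with G(n) = 0.

0, 2, 8, 10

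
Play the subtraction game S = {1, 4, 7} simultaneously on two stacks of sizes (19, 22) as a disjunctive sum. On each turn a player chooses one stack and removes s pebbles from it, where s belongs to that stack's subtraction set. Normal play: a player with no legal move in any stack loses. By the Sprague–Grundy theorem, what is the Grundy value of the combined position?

0

All stacks use S = {1, 4, 7}:
n :  0  1  2  3  4  5  6  7  8  9 10 11 12 13 14 15 16 17 18 19 20 21 22
G :  0  1  0  1  2  0  1  2  0  1  0  1  2  0  1  2  0  1  0  1  2  0  1
Stack A: G(19) = 1.
Stack B: G(22) = 1.
Combined Grundy value = 1 ⊕ 1 = 0.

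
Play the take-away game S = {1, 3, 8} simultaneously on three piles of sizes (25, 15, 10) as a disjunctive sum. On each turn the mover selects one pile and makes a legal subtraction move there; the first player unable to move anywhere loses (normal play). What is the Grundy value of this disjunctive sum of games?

All piles use S = {1, 3, 8}:
n :  0  1  2  3  4  5  6  7  8  9 10 11 12 13 14 15 16 17 18 19 20 21 22 23 24 25
G :  0  1  0  1  0  1  0  1  2  3  2  0  1  0  1  0  1  0  1  2  3  2  0  1  0  1
Pile A: G(25) = 1.
Pile B: G(15) = 0.
Pile C: G(10) = 2.
Combined Grundy value = 1 ⊕ 0 ⊕ 2 = 3.

3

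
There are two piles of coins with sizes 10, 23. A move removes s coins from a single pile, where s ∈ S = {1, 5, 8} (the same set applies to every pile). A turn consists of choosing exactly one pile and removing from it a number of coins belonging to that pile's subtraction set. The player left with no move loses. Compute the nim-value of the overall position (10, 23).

All piles use S = {1, 5, 8}:
n :  0  1  2  3  4  5  6  7  8  9 10 11 12 13 14 15 16 17 18 19 20 21 22 23
G :  0  1  0  1  0  1  0  1  2  3  2  3  2  0  1  0  1  0  1  0  1  2  3  2
Pile A: G(10) = 2.
Pile B: G(23) = 2.
Combined Grundy value = 2 ⊕ 2 = 0.

0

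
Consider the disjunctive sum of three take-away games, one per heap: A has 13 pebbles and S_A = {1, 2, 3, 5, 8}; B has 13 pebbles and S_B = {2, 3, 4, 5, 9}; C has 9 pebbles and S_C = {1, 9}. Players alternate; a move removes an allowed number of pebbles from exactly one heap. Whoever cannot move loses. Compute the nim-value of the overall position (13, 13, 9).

1

Heap A, S = {1, 2, 3, 5, 8}:
n :  0  1  2  3  4  5  6  7  8  9 10 11 12 13
G :  0  1  2  3  0  1  2  3  4  5  0  1  2  3
G_A(13) = 3.
Heap B, S = {2, 3, 4, 5, 9}:
G(0) = 0
G(1) = mex{} = 0
G(2) = mex{0} = 1
G(3) = mex{0,0} = 1
G(4) = mex{1,0,0} = 2
G(5) = mex{1,1,0,0} = 2
G(6) = mex{2,1,1,0} = 3
G(7) = mex{2,2,1,1} = 0
G(8) = mex{3,2,2,1} = 0
G(9) = mex{0,3,2,2,0} = 1
G(10) = mex{0,0,3,2,0} = 1
G(11) = mex{1,0,0,3,1} = 2
G(12) = mex{1,1,0,0,1} = 2
G(13) = mex{2,1,1,0,2} = 3
G_B(13) = 3.
Heap C, S = {1, 9}:
G(0) = 0
G(1) = mex{0} = 1
G(2) = mex{1} = 0
G(3) = mex{0} = 1
G(4) = mex{1} = 0
G(5) = mex{0} = 1
G(6) = mex{1} = 0
G(7) = mex{0} = 1
G(8) = mex{1} = 0
G(9) = mex{0,0} = 1
G_C(9) = 1.
Combined Grundy value = 3 ⊕ 3 ⊕ 1 = 1.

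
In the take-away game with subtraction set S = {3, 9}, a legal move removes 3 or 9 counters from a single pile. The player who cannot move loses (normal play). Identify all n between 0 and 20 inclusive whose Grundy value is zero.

G(0) = 0
G(1) = mex{} = 0
G(2) = mex{} = 0
G(3) = mex{0} = 1
G(4) = mex{0} = 1
G(5) = mex{0} = 1
G(6) = mex{1} = 0
G(7) = mex{1} = 0
G(8) = mex{1} = 0
G(9) = mex{0,0} = 1
G(10) = mex{0,0} = 1
G(11) = mex{0,0} = 1
G(12) = mex{1,1} = 0
G(13) = mex{1,1} = 0
G(14) = mex{1,1} = 0
G(15) = mex{0,0} = 1
G(16) = mex{0,0} = 1
G(17) = mex{0,0} = 1
G(18) = mex{1,1} = 0
G(19) = mex{1,1} = 0
G(20) = mex{1,1} = 0
P-positions are exactly the n with G(n) = 0.

0, 1, 2, 6, 7, 8, 12, 13, 14, 18, 19, 20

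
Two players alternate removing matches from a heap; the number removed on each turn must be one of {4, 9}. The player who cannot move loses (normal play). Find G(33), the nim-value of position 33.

1

G(0) = 0
G(1) = mex{} = 0
G(2) = mex{} = 0
G(3) = mex{} = 0
G(4) = mex{0} = 1
G(5) = mex{0} = 1
G(6) = mex{0} = 1
G(7) = mex{0} = 1
G(8) = mex{1} = 0
G(9) = mex{1,0} = 2
G(10) = mex{1,0} = 2
G(11) = mex{1,0} = 2
G(12) = mex{0,0} = 1
G(13) = mex{2,1} = 0
G(14) = mex{2,1} = 0
G(15) = mex{2,1} = 0
G(16) = mex{1,1} = 0
G(17) = mex{0,0} = 1
G(18) = mex{0,2} = 1
G(19) = mex{0,2} = 1
G(20) = mex{0,2} = 1
G(21) = mex{1,1} = 0
G(22) = mex{1,0} = 2
G(23) = mex{1,0} = 2
G(24) = mex{1,0} = 2
G(25) = mex{0,0} = 1
G(26) = mex{2,1} = 0
G(27) = mex{2,1} = 0
G(28) = mex{2,1} = 0
G(29) = mex{1,1} = 0
G(30) = mex{0,0} = 1
G(31) = mex{0,2} = 1
G(32) = mex{0,2} = 1
G(33) = mex{0,2} = 1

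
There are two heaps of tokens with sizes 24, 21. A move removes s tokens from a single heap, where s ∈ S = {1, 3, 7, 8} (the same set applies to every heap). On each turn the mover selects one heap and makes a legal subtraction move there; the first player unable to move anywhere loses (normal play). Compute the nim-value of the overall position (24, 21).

All heaps use S = {1, 3, 7, 8}:
G(0) = 0
G(1) = mex{0} = 1
G(2) = mex{1} = 0
G(3) = mex{0,0} = 1
G(4) = mex{1,1} = 0
G(5) = mex{0,0} = 1
G(6) = mex{1,1} = 0
G(7) = mex{0,0,0} = 1
G(8) = mex{1,1,1,0} = 2
G(9) = mex{2,0,0,1} = 3
G(10) = mex{3,1,1,0} = 2
G(11) = mex{2,2,0,1} = 3
G(12) = mex{3,3,1,0} = 2
G(13) = mex{2,2,0,1} = 3
G(14) = mex{3,3,1,0} = 2
G(15) = mex{2,2,2,1} = 0
G(16) = mex{0,3,3,2} = 1
G(17) = mex{1,2,2,3} = 0
G(18) = mex{0,0,3,2} = 1
G(19) = mex{1,1,2,3} = 0
G(20) = mex{0,0,3,2} = 1
G(21) = mex{1,1,2,3} = 0
G(22) = mex{0,0,0,2} = 1
G(23) = mex{1,1,1,0} = 2
G(24) = mex{2,0,0,1} = 3
Heap A: G(24) = 3.
Heap B: G(21) = 0.
Combined Grundy value = 3 ⊕ 0 = 3.

3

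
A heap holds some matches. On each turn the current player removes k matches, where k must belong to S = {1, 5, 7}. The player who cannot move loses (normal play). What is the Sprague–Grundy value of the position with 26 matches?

n :  0  1  2  3  4  5  6  7  8  9 10 11 12 13 14 15 16 17 18 19 20 21 22 23 24 25 26
G :  0  1  0  1  0  1  0  1  0  1  0  1  0  1  0  1  0  1  0  1  0  1  0  1  0  1  0

0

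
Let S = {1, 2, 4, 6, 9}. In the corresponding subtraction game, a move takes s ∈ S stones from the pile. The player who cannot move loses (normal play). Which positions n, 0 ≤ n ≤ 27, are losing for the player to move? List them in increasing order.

n :  0  1  2  3  4  5  6  7  8  9 10 11 12 13 14 15 16 17 18 19 20 21 22 23 24 25 26 27
G :  0  1  2  0  1  2  3  4  0  1  2  0  1  2  3  4  0  1  2  0  1  2  3  4  0  1  2  0
P-positions are exactly the n with G(n) = 0.

0, 3, 8, 11, 16, 19, 24, 27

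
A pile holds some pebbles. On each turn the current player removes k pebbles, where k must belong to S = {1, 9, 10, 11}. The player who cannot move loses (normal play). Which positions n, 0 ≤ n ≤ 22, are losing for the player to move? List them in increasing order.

0, 2, 4, 6, 8, 20, 22

n :  0  1  2  3  4  5  6  7  8  9 10 11 12 13 14 15 16 17 18 19 20 21 22
G :  0  1  0  1  0  1  0  1  0  1  2  3  2  3  2  3  2  3  2  3  0  1  0
P-positions are exactly the n with G(n) = 0.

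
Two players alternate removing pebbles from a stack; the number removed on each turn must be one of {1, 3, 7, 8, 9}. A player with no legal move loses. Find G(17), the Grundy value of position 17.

1

n :  0  1  2  3  4  5  6  7  8  9 10 11 12 13 14 15 16 17
G :  0  1  0  1  0  1  0  1  2  3  2  3  2  3  2  3  0  1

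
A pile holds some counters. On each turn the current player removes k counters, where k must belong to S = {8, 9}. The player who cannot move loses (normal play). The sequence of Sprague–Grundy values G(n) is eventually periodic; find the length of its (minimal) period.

n :  0  1  2  3  4  5  6  7  8  9 10 11 12 13 14 15 16 17 18 19 20 21 22 23 24 25 26 27 28 29 30 31 32 33 34 35
G :  0  0  0  0  0  0  0  0  1  1  1  1  1  1  1  1  2  0  0  0  0  0  0  0  0  1  1  1  1  1  1  1  1  2  0  0
G(n+17) = G(n) holds for n = 0,…,8 (a full window of length max(S) = 9), so the sequence is purely periodic with period 17.

17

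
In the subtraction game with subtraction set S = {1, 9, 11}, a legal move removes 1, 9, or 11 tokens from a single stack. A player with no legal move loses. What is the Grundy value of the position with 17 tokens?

1

G(0) = 0
G(1) = mex{0} = 1
G(2) = mex{1} = 0
G(3) = mex{0} = 1
G(4) = mex{1} = 0
G(5) = mex{0} = 1
G(6) = mex{1} = 0
G(7) = mex{0} = 1
G(8) = mex{1} = 0
G(9) = mex{0,0} = 1
G(10) = mex{1,1} = 0
G(11) = mex{0,0,0} = 1
G(12) = mex{1,1,1} = 0
G(13) = mex{0,0,0} = 1
G(14) = mex{1,1,1} = 0
G(15) = mex{0,0,0} = 1
G(16) = mex{1,1,1} = 0
G(17) = mex{0,0,0} = 1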